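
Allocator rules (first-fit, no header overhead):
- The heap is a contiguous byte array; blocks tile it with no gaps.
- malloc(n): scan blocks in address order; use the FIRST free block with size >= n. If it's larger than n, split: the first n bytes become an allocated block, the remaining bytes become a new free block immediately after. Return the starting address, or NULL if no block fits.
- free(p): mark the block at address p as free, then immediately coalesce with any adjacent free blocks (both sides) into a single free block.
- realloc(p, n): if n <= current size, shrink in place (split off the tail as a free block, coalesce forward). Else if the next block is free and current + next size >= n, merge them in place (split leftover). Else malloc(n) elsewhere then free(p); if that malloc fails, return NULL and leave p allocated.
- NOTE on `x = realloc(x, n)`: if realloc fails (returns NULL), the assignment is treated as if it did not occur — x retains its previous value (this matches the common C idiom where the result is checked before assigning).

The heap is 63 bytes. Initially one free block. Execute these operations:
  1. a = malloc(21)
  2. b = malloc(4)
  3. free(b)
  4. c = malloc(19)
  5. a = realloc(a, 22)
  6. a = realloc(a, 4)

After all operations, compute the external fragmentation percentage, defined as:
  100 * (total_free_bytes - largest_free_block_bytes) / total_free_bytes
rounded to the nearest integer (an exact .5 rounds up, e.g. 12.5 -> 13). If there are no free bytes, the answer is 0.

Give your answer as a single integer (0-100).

Op 1: a = malloc(21) -> a = 0; heap: [0-20 ALLOC][21-62 FREE]
Op 2: b = malloc(4) -> b = 21; heap: [0-20 ALLOC][21-24 ALLOC][25-62 FREE]
Op 3: free(b) -> (freed b); heap: [0-20 ALLOC][21-62 FREE]
Op 4: c = malloc(19) -> c = 21; heap: [0-20 ALLOC][21-39 ALLOC][40-62 FREE]
Op 5: a = realloc(a, 22) -> a = 40; heap: [0-20 FREE][21-39 ALLOC][40-61 ALLOC][62-62 FREE]
Op 6: a = realloc(a, 4) -> a = 40; heap: [0-20 FREE][21-39 ALLOC][40-43 ALLOC][44-62 FREE]
Free blocks: [21 19] total_free=40 largest=21 -> 100*(40-21)/40 = 1900/40 = 47.5 -> rounds to 48

Answer: 48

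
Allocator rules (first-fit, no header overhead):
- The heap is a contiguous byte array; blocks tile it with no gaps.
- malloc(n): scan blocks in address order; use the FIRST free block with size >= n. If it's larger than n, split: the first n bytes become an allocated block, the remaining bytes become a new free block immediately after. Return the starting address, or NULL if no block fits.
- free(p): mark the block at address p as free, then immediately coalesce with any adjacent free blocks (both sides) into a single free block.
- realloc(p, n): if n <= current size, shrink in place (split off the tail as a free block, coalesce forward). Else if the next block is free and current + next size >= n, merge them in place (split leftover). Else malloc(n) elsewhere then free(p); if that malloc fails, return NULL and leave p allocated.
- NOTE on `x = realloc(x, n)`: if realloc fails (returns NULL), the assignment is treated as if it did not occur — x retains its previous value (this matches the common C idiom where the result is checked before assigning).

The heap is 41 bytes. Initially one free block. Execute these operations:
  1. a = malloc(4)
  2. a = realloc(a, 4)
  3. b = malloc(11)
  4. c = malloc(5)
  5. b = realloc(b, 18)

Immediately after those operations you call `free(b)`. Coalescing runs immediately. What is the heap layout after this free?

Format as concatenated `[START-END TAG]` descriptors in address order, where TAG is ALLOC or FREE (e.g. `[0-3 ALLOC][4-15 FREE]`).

Answer: [0-3 ALLOC][4-14 FREE][15-19 ALLOC][20-40 FREE]

Derivation:
Op 1: a = malloc(4) -> a = 0; heap: [0-3 ALLOC][4-40 FREE]
Op 2: a = realloc(a, 4) -> a = 0; heap: [0-3 ALLOC][4-40 FREE]
Op 3: b = malloc(11) -> b = 4; heap: [0-3 ALLOC][4-14 ALLOC][15-40 FREE]
Op 4: c = malloc(5) -> c = 15; heap: [0-3 ALLOC][4-14 ALLOC][15-19 ALLOC][20-40 FREE]
Op 5: b = realloc(b, 18) -> b = 20; heap: [0-3 ALLOC][4-14 FREE][15-19 ALLOC][20-37 ALLOC][38-40 FREE]
free(b): b = 20 -> block [20-37 ALLOC]; mark free, coalesce with adjacent free neighbors -> [0-3 ALLOC][4-14 FREE][15-19 ALLOC][20-40 FREE]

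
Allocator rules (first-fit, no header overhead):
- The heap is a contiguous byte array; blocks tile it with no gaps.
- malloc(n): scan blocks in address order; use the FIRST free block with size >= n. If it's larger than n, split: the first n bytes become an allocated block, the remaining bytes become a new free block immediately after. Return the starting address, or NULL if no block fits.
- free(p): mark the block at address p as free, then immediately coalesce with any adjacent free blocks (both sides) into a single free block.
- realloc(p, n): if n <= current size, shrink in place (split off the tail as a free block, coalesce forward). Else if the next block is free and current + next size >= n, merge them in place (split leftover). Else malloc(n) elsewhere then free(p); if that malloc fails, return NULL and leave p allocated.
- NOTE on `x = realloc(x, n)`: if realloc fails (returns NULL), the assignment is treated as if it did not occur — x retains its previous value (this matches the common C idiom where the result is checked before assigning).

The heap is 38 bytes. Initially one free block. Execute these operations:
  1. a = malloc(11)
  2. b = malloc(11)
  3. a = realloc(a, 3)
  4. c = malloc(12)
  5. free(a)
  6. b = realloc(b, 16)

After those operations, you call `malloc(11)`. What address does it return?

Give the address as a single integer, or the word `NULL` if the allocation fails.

Answer: 0

Derivation:
Op 1: a = malloc(11) -> a = 0; heap: [0-10 ALLOC][11-37 FREE]
Op 2: b = malloc(11) -> b = 11; heap: [0-10 ALLOC][11-21 ALLOC][22-37 FREE]
Op 3: a = realloc(a, 3) -> a = 0; heap: [0-2 ALLOC][3-10 FREE][11-21 ALLOC][22-37 FREE]
Op 4: c = malloc(12) -> c = 22; heap: [0-2 ALLOC][3-10 FREE][11-21 ALLOC][22-33 ALLOC][34-37 FREE]
Op 5: free(a) -> (freed a); heap: [0-10 FREE][11-21 ALLOC][22-33 ALLOC][34-37 FREE]
Op 6: b = realloc(b, 16) -> NULL (b unchanged); heap: [0-10 FREE][11-21 ALLOC][22-33 ALLOC][34-37 FREE]
malloc(11): first-fit scan over [0-10 FREE][11-21 ALLOC][22-33 ALLOC][34-37 FREE] -> 0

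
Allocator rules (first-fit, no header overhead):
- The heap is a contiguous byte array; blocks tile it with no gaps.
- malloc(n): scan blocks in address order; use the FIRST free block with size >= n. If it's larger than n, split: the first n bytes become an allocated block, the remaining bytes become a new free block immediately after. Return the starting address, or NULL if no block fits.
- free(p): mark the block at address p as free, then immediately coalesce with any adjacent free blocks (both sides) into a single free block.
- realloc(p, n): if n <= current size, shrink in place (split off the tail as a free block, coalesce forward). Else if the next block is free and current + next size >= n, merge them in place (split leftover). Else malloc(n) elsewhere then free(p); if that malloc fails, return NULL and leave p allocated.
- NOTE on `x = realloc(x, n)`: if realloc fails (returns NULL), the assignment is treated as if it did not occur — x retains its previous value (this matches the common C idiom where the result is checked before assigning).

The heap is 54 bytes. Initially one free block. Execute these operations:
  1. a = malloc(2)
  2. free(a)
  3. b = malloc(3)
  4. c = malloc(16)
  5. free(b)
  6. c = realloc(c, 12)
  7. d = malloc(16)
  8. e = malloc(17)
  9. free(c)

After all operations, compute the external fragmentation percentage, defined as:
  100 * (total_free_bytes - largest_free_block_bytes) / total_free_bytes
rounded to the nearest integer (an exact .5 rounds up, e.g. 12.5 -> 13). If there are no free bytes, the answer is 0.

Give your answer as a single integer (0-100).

Answer: 29

Derivation:
Op 1: a = malloc(2) -> a = 0; heap: [0-1 ALLOC][2-53 FREE]
Op 2: free(a) -> (freed a); heap: [0-53 FREE]
Op 3: b = malloc(3) -> b = 0; heap: [0-2 ALLOC][3-53 FREE]
Op 4: c = malloc(16) -> c = 3; heap: [0-2 ALLOC][3-18 ALLOC][19-53 FREE]
Op 5: free(b) -> (freed b); heap: [0-2 FREE][3-18 ALLOC][19-53 FREE]
Op 6: c = realloc(c, 12) -> c = 3; heap: [0-2 FREE][3-14 ALLOC][15-53 FREE]
Op 7: d = malloc(16) -> d = 15; heap: [0-2 FREE][3-14 ALLOC][15-30 ALLOC][31-53 FREE]
Op 8: e = malloc(17) -> e = 31; heap: [0-2 FREE][3-14 ALLOC][15-30 ALLOC][31-47 ALLOC][48-53 FREE]
Op 9: free(c) -> (freed c); heap: [0-14 FREE][15-30 ALLOC][31-47 ALLOC][48-53 FREE]
Free blocks: [15 6] total_free=21 largest=15 -> 100*(21-15)/21 = 600/21 ≈ 28.571 -> rounds to 29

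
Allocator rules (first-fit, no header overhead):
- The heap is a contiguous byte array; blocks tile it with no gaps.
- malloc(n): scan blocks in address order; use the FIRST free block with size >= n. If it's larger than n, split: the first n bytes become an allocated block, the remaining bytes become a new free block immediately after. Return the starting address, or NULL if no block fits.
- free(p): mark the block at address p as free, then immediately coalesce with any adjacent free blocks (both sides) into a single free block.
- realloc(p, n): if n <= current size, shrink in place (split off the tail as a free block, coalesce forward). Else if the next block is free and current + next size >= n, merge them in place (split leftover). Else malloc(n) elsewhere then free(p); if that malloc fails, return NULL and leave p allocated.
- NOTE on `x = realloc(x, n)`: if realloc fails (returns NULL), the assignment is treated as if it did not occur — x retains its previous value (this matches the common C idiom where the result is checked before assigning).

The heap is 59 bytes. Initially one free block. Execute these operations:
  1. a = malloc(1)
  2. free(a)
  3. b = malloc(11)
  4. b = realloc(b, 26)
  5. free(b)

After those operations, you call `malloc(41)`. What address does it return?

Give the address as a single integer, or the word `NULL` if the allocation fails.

Op 1: a = malloc(1) -> a = 0; heap: [0-0 ALLOC][1-58 FREE]
Op 2: free(a) -> (freed a); heap: [0-58 FREE]
Op 3: b = malloc(11) -> b = 0; heap: [0-10 ALLOC][11-58 FREE]
Op 4: b = realloc(b, 26) -> b = 0; heap: [0-25 ALLOC][26-58 FREE]
Op 5: free(b) -> (freed b); heap: [0-58 FREE]
malloc(41): first-fit scan over [0-58 FREE] -> 0

Answer: 0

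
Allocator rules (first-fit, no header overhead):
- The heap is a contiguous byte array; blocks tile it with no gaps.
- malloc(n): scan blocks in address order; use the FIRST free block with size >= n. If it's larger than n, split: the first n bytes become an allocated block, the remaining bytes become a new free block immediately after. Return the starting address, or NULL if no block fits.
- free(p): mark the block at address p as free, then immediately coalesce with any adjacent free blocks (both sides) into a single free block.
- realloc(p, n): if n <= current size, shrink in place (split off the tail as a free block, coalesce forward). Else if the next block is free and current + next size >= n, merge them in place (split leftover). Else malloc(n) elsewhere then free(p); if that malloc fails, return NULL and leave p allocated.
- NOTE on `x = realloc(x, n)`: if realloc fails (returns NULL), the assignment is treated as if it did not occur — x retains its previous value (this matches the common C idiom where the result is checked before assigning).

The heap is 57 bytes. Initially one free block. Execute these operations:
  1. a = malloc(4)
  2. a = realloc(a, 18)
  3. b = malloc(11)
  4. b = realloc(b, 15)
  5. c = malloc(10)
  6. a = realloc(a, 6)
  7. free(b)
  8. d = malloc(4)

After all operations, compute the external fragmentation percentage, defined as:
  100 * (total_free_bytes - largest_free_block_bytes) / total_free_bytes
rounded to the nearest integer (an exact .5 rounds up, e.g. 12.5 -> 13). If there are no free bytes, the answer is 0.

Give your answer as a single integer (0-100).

Op 1: a = malloc(4) -> a = 0; heap: [0-3 ALLOC][4-56 FREE]
Op 2: a = realloc(a, 18) -> a = 0; heap: [0-17 ALLOC][18-56 FREE]
Op 3: b = malloc(11) -> b = 18; heap: [0-17 ALLOC][18-28 ALLOC][29-56 FREE]
Op 4: b = realloc(b, 15) -> b = 18; heap: [0-17 ALLOC][18-32 ALLOC][33-56 FREE]
Op 5: c = malloc(10) -> c = 33; heap: [0-17 ALLOC][18-32 ALLOC][33-42 ALLOC][43-56 FREE]
Op 6: a = realloc(a, 6) -> a = 0; heap: [0-5 ALLOC][6-17 FREE][18-32 ALLOC][33-42 ALLOC][43-56 FREE]
Op 7: free(b) -> (freed b); heap: [0-5 ALLOC][6-32 FREE][33-42 ALLOC][43-56 FREE]
Op 8: d = malloc(4) -> d = 6; heap: [0-5 ALLOC][6-9 ALLOC][10-32 FREE][33-42 ALLOC][43-56 FREE]
Free blocks: [23 14] total_free=37 largest=23 -> 100*(37-23)/37 = 1400/37 ≈ 37.838 -> rounds to 38

Answer: 38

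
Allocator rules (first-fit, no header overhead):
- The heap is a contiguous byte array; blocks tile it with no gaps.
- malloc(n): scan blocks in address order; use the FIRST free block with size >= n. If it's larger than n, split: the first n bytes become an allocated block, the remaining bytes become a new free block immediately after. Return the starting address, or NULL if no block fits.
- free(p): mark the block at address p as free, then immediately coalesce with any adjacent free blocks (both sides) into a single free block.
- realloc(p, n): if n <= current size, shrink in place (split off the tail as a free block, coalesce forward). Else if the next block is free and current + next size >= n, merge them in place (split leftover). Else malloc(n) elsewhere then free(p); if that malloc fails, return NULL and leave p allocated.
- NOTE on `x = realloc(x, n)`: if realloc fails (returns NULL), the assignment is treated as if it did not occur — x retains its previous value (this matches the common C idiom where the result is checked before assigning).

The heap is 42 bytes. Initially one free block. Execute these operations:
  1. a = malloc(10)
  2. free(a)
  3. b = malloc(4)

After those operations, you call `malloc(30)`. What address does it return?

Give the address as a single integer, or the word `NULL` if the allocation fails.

Answer: 4

Derivation:
Op 1: a = malloc(10) -> a = 0; heap: [0-9 ALLOC][10-41 FREE]
Op 2: free(a) -> (freed a); heap: [0-41 FREE]
Op 3: b = malloc(4) -> b = 0; heap: [0-3 ALLOC][4-41 FREE]
malloc(30): first-fit scan over [0-3 ALLOC][4-41 FREE] -> 4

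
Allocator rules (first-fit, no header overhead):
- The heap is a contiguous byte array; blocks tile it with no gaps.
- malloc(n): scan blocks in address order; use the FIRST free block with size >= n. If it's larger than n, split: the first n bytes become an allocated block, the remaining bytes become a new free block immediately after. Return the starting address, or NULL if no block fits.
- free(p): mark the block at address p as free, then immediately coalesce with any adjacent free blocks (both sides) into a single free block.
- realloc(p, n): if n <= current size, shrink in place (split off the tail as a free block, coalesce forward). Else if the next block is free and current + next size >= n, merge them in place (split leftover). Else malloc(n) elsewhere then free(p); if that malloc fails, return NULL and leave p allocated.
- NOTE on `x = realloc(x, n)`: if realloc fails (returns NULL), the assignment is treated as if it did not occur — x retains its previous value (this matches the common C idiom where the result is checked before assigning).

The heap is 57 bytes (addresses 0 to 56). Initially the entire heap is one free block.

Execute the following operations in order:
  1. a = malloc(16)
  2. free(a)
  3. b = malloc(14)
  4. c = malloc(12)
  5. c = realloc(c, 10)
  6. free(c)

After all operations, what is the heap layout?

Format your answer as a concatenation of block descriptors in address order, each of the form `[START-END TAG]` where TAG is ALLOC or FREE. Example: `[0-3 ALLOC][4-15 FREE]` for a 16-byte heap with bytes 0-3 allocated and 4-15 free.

Op 1: a = malloc(16) -> a = 0; heap: [0-15 ALLOC][16-56 FREE]
Op 2: free(a) -> (freed a); heap: [0-56 FREE]
Op 3: b = malloc(14) -> b = 0; heap: [0-13 ALLOC][14-56 FREE]
Op 4: c = malloc(12) -> c = 14; heap: [0-13 ALLOC][14-25 ALLOC][26-56 FREE]
Op 5: c = realloc(c, 10) -> c = 14; heap: [0-13 ALLOC][14-23 ALLOC][24-56 FREE]
Op 6: free(c) -> (freed c); heap: [0-13 ALLOC][14-56 FREE]

Answer: [0-13 ALLOC][14-56 FREE]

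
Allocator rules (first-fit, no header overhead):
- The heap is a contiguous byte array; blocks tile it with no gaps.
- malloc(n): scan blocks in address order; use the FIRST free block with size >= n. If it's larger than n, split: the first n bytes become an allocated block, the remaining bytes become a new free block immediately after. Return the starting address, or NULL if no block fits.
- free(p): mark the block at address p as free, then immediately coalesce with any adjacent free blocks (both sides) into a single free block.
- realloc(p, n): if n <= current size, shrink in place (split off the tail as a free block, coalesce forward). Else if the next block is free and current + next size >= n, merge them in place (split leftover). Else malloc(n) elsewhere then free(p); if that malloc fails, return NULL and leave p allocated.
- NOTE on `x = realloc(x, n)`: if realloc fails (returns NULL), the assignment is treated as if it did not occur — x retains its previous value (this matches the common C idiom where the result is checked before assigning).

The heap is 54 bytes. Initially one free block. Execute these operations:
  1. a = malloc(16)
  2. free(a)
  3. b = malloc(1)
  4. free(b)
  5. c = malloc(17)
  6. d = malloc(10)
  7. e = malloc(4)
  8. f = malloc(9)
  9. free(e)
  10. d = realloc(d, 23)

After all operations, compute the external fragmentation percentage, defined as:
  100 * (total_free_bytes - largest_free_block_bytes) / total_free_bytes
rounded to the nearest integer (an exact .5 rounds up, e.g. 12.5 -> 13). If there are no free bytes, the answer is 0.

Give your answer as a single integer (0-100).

Op 1: a = malloc(16) -> a = 0; heap: [0-15 ALLOC][16-53 FREE]
Op 2: free(a) -> (freed a); heap: [0-53 FREE]
Op 3: b = malloc(1) -> b = 0; heap: [0-0 ALLOC][1-53 FREE]
Op 4: free(b) -> (freed b); heap: [0-53 FREE]
Op 5: c = malloc(17) -> c = 0; heap: [0-16 ALLOC][17-53 FREE]
Op 6: d = malloc(10) -> d = 17; heap: [0-16 ALLOC][17-26 ALLOC][27-53 FREE]
Op 7: e = malloc(4) -> e = 27; heap: [0-16 ALLOC][17-26 ALLOC][27-30 ALLOC][31-53 FREE]
Op 8: f = malloc(9) -> f = 31; heap: [0-16 ALLOC][17-26 ALLOC][27-30 ALLOC][31-39 ALLOC][40-53 FREE]
Op 9: free(e) -> (freed e); heap: [0-16 ALLOC][17-26 ALLOC][27-30 FREE][31-39 ALLOC][40-53 FREE]
Op 10: d = realloc(d, 23) -> NULL (d unchanged); heap: [0-16 ALLOC][17-26 ALLOC][27-30 FREE][31-39 ALLOC][40-53 FREE]
Free blocks: [4 14] total_free=18 largest=14 -> 100*(18-14)/18 = 400/18 ≈ 22.222 -> rounds to 22

Answer: 22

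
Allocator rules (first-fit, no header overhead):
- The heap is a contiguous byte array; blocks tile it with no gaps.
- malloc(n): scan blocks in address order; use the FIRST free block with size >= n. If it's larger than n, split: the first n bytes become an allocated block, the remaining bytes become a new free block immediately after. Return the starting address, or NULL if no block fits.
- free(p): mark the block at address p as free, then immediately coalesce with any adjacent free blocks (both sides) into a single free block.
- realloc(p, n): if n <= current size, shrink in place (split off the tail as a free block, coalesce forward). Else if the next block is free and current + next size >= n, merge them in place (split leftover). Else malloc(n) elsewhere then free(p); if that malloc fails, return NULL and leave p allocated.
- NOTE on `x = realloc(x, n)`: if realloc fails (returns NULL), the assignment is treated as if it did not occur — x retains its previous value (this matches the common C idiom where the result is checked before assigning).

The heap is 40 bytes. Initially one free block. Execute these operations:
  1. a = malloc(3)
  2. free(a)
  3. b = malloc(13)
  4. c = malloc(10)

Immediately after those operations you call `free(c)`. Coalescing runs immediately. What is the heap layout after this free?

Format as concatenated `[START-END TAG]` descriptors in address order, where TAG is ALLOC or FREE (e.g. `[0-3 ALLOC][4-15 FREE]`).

Op 1: a = malloc(3) -> a = 0; heap: [0-2 ALLOC][3-39 FREE]
Op 2: free(a) -> (freed a); heap: [0-39 FREE]
Op 3: b = malloc(13) -> b = 0; heap: [0-12 ALLOC][13-39 FREE]
Op 4: c = malloc(10) -> c = 13; heap: [0-12 ALLOC][13-22 ALLOC][23-39 FREE]
free(c): c = 13 -> block [13-22 ALLOC]; mark free, coalesce with adjacent free neighbors -> [0-12 ALLOC][13-39 FREE]

Answer: [0-12 ALLOC][13-39 FREE]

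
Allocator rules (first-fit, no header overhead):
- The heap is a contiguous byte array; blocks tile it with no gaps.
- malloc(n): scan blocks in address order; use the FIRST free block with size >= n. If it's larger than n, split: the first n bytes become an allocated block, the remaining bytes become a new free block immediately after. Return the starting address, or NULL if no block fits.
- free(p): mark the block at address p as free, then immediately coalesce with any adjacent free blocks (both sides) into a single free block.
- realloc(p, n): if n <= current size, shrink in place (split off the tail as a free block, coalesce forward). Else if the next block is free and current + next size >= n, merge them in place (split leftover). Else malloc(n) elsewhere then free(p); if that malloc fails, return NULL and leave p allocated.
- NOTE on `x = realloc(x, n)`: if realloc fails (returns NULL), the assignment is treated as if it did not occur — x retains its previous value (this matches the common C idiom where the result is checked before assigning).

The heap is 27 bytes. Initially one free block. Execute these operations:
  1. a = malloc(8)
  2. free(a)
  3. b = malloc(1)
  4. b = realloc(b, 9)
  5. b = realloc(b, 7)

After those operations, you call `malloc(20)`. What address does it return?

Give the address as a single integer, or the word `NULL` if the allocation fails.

Answer: 7

Derivation:
Op 1: a = malloc(8) -> a = 0; heap: [0-7 ALLOC][8-26 FREE]
Op 2: free(a) -> (freed a); heap: [0-26 FREE]
Op 3: b = malloc(1) -> b = 0; heap: [0-0 ALLOC][1-26 FREE]
Op 4: b = realloc(b, 9) -> b = 0; heap: [0-8 ALLOC][9-26 FREE]
Op 5: b = realloc(b, 7) -> b = 0; heap: [0-6 ALLOC][7-26 FREE]
malloc(20): first-fit scan over [0-6 ALLOC][7-26 FREE] -> 7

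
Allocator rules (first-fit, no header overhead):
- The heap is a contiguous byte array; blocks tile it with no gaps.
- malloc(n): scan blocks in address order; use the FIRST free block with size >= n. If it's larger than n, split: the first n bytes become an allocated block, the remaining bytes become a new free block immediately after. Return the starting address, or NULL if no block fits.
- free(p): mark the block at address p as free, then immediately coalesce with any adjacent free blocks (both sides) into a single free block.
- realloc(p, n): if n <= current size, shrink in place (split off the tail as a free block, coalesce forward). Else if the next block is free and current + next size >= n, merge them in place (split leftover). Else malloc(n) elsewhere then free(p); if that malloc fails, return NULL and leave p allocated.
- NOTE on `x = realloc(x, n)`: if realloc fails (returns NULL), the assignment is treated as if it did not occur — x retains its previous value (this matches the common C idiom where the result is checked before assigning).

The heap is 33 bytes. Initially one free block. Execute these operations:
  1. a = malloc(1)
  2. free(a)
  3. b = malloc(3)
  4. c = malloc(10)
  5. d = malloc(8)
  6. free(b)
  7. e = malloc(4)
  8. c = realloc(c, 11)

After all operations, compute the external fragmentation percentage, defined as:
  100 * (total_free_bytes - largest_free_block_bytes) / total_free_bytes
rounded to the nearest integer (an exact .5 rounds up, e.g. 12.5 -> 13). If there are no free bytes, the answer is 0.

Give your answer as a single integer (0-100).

Answer: 27

Derivation:
Op 1: a = malloc(1) -> a = 0; heap: [0-0 ALLOC][1-32 FREE]
Op 2: free(a) -> (freed a); heap: [0-32 FREE]
Op 3: b = malloc(3) -> b = 0; heap: [0-2 ALLOC][3-32 FREE]
Op 4: c = malloc(10) -> c = 3; heap: [0-2 ALLOC][3-12 ALLOC][13-32 FREE]
Op 5: d = malloc(8) -> d = 13; heap: [0-2 ALLOC][3-12 ALLOC][13-20 ALLOC][21-32 FREE]
Op 6: free(b) -> (freed b); heap: [0-2 FREE][3-12 ALLOC][13-20 ALLOC][21-32 FREE]
Op 7: e = malloc(4) -> e = 21; heap: [0-2 FREE][3-12 ALLOC][13-20 ALLOC][21-24 ALLOC][25-32 FREE]
Op 8: c = realloc(c, 11) -> NULL (c unchanged); heap: [0-2 FREE][3-12 ALLOC][13-20 ALLOC][21-24 ALLOC][25-32 FREE]
Free blocks: [3 8] total_free=11 largest=8 -> 100*(11-8)/11 = 300/11 ≈ 27.273 -> rounds to 27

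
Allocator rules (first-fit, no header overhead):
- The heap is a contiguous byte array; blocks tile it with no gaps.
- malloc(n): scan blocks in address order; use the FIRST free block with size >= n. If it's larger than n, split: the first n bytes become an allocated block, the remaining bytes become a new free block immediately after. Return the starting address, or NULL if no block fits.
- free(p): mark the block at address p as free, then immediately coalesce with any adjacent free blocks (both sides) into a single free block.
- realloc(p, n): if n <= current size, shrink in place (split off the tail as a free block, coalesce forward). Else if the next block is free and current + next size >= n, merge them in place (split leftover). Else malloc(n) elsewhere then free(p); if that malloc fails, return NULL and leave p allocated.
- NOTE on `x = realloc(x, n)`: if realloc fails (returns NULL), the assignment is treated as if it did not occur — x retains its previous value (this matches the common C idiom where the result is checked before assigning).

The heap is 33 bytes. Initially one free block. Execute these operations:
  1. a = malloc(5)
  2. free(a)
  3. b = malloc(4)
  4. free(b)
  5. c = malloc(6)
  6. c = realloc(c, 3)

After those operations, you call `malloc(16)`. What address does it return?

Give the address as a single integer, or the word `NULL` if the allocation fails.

Op 1: a = malloc(5) -> a = 0; heap: [0-4 ALLOC][5-32 FREE]
Op 2: free(a) -> (freed a); heap: [0-32 FREE]
Op 3: b = malloc(4) -> b = 0; heap: [0-3 ALLOC][4-32 FREE]
Op 4: free(b) -> (freed b); heap: [0-32 FREE]
Op 5: c = malloc(6) -> c = 0; heap: [0-5 ALLOC][6-32 FREE]
Op 6: c = realloc(c, 3) -> c = 0; heap: [0-2 ALLOC][3-32 FREE]
malloc(16): first-fit scan over [0-2 ALLOC][3-32 FREE] -> 3

Answer: 3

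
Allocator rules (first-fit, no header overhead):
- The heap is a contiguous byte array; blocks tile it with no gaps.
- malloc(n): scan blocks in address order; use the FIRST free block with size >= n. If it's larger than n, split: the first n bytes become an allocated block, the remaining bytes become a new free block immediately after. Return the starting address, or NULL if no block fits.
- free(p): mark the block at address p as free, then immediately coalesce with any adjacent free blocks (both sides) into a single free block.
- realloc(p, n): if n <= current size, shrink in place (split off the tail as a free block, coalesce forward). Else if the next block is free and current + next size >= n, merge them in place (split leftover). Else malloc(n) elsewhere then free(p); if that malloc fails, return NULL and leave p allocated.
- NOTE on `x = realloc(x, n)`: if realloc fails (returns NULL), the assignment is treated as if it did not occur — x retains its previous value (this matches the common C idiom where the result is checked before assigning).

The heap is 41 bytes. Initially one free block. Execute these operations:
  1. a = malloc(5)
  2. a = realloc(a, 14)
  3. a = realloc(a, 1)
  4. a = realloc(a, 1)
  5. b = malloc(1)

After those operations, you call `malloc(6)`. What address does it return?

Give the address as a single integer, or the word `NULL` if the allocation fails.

Op 1: a = malloc(5) -> a = 0; heap: [0-4 ALLOC][5-40 FREE]
Op 2: a = realloc(a, 14) -> a = 0; heap: [0-13 ALLOC][14-40 FREE]
Op 3: a = realloc(a, 1) -> a = 0; heap: [0-0 ALLOC][1-40 FREE]
Op 4: a = realloc(a, 1) -> a = 0; heap: [0-0 ALLOC][1-40 FREE]
Op 5: b = malloc(1) -> b = 1; heap: [0-0 ALLOC][1-1 ALLOC][2-40 FREE]
malloc(6): first-fit scan over [0-0 ALLOC][1-1 ALLOC][2-40 FREE] -> 2

Answer: 2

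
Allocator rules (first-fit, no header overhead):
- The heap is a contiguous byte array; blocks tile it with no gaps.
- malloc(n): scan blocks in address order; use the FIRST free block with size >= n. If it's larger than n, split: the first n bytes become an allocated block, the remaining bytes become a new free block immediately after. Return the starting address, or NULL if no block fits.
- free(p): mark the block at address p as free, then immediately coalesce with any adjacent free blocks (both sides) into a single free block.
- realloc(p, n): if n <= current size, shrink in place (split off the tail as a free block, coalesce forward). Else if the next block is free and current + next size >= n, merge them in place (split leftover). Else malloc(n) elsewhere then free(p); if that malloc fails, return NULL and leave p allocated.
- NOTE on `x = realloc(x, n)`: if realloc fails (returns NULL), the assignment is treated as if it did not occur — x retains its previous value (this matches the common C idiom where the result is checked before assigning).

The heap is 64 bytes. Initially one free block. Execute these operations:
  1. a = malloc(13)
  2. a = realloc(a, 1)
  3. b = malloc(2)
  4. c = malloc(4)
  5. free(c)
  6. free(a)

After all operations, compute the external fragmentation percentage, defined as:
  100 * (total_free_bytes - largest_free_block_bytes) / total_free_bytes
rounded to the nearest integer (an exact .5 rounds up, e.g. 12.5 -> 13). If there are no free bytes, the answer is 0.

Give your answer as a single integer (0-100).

Op 1: a = malloc(13) -> a = 0; heap: [0-12 ALLOC][13-63 FREE]
Op 2: a = realloc(a, 1) -> a = 0; heap: [0-0 ALLOC][1-63 FREE]
Op 3: b = malloc(2) -> b = 1; heap: [0-0 ALLOC][1-2 ALLOC][3-63 FREE]
Op 4: c = malloc(4) -> c = 3; heap: [0-0 ALLOC][1-2 ALLOC][3-6 ALLOC][7-63 FREE]
Op 5: free(c) -> (freed c); heap: [0-0 ALLOC][1-2 ALLOC][3-63 FREE]
Op 6: free(a) -> (freed a); heap: [0-0 FREE][1-2 ALLOC][3-63 FREE]
Free blocks: [1 61] total_free=62 largest=61 -> 100*(62-61)/62 = 100/62 ≈ 1.613 -> rounds to 2

Answer: 2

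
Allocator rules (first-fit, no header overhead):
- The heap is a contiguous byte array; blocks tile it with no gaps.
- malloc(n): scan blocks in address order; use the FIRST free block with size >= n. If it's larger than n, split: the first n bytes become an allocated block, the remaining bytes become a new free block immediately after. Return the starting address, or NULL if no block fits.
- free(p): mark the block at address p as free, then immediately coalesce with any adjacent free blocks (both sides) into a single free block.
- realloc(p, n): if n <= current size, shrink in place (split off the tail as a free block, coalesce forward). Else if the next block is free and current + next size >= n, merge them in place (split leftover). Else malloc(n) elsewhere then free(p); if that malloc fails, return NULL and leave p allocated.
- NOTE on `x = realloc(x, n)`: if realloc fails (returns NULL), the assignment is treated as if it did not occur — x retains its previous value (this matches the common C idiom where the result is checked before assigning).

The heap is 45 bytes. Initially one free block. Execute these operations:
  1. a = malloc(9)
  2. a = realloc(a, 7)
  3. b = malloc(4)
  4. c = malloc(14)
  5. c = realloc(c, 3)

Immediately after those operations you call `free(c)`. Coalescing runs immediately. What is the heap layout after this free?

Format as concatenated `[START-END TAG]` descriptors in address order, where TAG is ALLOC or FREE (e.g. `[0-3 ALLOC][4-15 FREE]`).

Op 1: a = malloc(9) -> a = 0; heap: [0-8 ALLOC][9-44 FREE]
Op 2: a = realloc(a, 7) -> a = 0; heap: [0-6 ALLOC][7-44 FREE]
Op 3: b = malloc(4) -> b = 7; heap: [0-6 ALLOC][7-10 ALLOC][11-44 FREE]
Op 4: c = malloc(14) -> c = 11; heap: [0-6 ALLOC][7-10 ALLOC][11-24 ALLOC][25-44 FREE]
Op 5: c = realloc(c, 3) -> c = 11; heap: [0-6 ALLOC][7-10 ALLOC][11-13 ALLOC][14-44 FREE]
free(c): c = 11 -> block [11-13 ALLOC]; mark free, coalesce with adjacent free neighbors -> [0-6 ALLOC][7-10 ALLOC][11-44 FREE]

Answer: [0-6 ALLOC][7-10 ALLOC][11-44 FREE]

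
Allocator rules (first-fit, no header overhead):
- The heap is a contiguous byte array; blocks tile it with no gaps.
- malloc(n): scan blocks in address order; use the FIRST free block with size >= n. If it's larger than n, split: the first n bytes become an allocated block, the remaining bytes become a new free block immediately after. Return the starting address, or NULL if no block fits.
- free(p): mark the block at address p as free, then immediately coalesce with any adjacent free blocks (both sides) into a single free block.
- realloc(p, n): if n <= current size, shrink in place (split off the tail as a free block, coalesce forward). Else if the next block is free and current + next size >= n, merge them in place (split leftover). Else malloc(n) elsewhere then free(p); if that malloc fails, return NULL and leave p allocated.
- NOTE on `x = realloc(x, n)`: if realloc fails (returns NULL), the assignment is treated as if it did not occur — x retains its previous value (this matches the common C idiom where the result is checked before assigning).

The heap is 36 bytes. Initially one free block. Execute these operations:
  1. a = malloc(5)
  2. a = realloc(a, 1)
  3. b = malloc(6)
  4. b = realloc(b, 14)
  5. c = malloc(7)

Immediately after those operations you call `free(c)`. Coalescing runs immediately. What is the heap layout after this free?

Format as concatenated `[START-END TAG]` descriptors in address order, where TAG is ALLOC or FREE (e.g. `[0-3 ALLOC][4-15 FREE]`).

Op 1: a = malloc(5) -> a = 0; heap: [0-4 ALLOC][5-35 FREE]
Op 2: a = realloc(a, 1) -> a = 0; heap: [0-0 ALLOC][1-35 FREE]
Op 3: b = malloc(6) -> b = 1; heap: [0-0 ALLOC][1-6 ALLOC][7-35 FREE]
Op 4: b = realloc(b, 14) -> b = 1; heap: [0-0 ALLOC][1-14 ALLOC][15-35 FREE]
Op 5: c = malloc(7) -> c = 15; heap: [0-0 ALLOC][1-14 ALLOC][15-21 ALLOC][22-35 FREE]
free(c): c = 15 -> block [15-21 ALLOC]; mark free, coalesce with adjacent free neighbors -> [0-0 ALLOC][1-14 ALLOC][15-35 FREE]

Answer: [0-0 ALLOC][1-14 ALLOC][15-35 FREE]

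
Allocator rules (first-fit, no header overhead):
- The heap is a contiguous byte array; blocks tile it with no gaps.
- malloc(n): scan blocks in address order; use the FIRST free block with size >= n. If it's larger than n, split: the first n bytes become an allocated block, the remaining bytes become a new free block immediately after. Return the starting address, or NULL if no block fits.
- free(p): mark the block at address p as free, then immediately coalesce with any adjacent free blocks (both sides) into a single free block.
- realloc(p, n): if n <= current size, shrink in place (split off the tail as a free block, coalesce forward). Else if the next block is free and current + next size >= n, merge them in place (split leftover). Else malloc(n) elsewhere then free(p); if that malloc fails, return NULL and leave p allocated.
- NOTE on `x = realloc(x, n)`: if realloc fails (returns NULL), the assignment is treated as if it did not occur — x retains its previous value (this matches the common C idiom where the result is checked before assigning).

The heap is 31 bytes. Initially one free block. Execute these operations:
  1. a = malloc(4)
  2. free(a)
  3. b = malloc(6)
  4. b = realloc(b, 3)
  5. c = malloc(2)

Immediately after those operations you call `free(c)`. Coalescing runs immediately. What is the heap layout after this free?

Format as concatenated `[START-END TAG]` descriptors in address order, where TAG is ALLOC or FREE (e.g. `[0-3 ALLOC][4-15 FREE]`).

Op 1: a = malloc(4) -> a = 0; heap: [0-3 ALLOC][4-30 FREE]
Op 2: free(a) -> (freed a); heap: [0-30 FREE]
Op 3: b = malloc(6) -> b = 0; heap: [0-5 ALLOC][6-30 FREE]
Op 4: b = realloc(b, 3) -> b = 0; heap: [0-2 ALLOC][3-30 FREE]
Op 5: c = malloc(2) -> c = 3; heap: [0-2 ALLOC][3-4 ALLOC][5-30 FREE]
free(c): c = 3 -> block [3-4 ALLOC]; mark free, coalesce with adjacent free neighbors -> [0-2 ALLOC][3-30 FREE]

Answer: [0-2 ALLOC][3-30 FREE]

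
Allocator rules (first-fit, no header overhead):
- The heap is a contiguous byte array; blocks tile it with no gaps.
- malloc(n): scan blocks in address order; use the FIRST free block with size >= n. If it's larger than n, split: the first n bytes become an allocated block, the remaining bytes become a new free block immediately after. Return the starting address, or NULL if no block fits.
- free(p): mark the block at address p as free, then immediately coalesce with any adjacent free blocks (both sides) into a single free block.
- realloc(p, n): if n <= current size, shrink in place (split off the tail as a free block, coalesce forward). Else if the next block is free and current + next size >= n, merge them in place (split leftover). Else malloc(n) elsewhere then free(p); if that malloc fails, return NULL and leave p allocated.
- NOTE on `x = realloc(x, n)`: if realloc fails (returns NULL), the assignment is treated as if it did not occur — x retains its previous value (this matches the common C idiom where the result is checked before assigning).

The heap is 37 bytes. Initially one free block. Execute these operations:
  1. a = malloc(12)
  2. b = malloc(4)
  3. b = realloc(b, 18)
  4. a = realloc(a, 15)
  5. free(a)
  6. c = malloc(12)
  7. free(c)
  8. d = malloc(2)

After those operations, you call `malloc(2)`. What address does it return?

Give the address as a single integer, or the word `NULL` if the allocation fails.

Answer: 2

Derivation:
Op 1: a = malloc(12) -> a = 0; heap: [0-11 ALLOC][12-36 FREE]
Op 2: b = malloc(4) -> b = 12; heap: [0-11 ALLOC][12-15 ALLOC][16-36 FREE]
Op 3: b = realloc(b, 18) -> b = 12; heap: [0-11 ALLOC][12-29 ALLOC][30-36 FREE]
Op 4: a = realloc(a, 15) -> NULL (a unchanged); heap: [0-11 ALLOC][12-29 ALLOC][30-36 FREE]
Op 5: free(a) -> (freed a); heap: [0-11 FREE][12-29 ALLOC][30-36 FREE]
Op 6: c = malloc(12) -> c = 0; heap: [0-11 ALLOC][12-29 ALLOC][30-36 FREE]
Op 7: free(c) -> (freed c); heap: [0-11 FREE][12-29 ALLOC][30-36 FREE]
Op 8: d = malloc(2) -> d = 0; heap: [0-1 ALLOC][2-11 FREE][12-29 ALLOC][30-36 FREE]
malloc(2): first-fit scan over [0-1 ALLOC][2-11 FREE][12-29 ALLOC][30-36 FREE] -> 2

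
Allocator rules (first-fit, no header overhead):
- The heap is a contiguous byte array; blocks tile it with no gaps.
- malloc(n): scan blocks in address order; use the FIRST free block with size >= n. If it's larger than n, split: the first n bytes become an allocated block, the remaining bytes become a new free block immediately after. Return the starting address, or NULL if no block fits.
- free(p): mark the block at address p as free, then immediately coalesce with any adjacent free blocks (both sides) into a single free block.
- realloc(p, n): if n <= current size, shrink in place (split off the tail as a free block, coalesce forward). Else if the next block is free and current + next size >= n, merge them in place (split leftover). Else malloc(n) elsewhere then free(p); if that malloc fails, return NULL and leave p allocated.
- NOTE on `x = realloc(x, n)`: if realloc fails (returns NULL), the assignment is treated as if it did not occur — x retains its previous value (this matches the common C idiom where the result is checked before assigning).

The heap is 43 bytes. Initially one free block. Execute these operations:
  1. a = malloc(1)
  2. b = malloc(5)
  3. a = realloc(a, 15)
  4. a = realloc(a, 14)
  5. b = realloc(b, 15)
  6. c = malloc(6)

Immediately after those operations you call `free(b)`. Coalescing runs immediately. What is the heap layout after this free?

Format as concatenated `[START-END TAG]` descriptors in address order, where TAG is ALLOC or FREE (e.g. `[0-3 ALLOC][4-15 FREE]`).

Answer: [0-5 ALLOC][6-19 ALLOC][20-42 FREE]

Derivation:
Op 1: a = malloc(1) -> a = 0; heap: [0-0 ALLOC][1-42 FREE]
Op 2: b = malloc(5) -> b = 1; heap: [0-0 ALLOC][1-5 ALLOC][6-42 FREE]
Op 3: a = realloc(a, 15) -> a = 6; heap: [0-0 FREE][1-5 ALLOC][6-20 ALLOC][21-42 FREE]
Op 4: a = realloc(a, 14) -> a = 6; heap: [0-0 FREE][1-5 ALLOC][6-19 ALLOC][20-42 FREE]
Op 5: b = realloc(b, 15) -> b = 20; heap: [0-5 FREE][6-19 ALLOC][20-34 ALLOC][35-42 FREE]
Op 6: c = malloc(6) -> c = 0; heap: [0-5 ALLOC][6-19 ALLOC][20-34 ALLOC][35-42 FREE]
free(b): b = 20 -> block [20-34 ALLOC]; mark free, coalesce with adjacent free neighbors -> [0-5 ALLOC][6-19 ALLOC][20-42 FREE]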